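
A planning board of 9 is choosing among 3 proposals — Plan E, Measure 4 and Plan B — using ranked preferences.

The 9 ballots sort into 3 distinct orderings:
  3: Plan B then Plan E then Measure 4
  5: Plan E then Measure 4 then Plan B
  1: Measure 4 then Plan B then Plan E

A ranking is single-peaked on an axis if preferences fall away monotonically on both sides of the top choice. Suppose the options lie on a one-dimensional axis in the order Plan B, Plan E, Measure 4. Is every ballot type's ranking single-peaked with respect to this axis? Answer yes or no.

Axis positions: Plan B=1, Plan E=2, Measure 4=3.
Ballot type 1 (peak Plan B at position 1): ranking walks positions 1-2-3, expanding outward from the peak — single-peaked.
Ballot type 2 (peak Plan E at position 2): ranking walks positions 2-3-1, expanding outward from the peak — single-peaked.
Ballot type 3: ranking walks positions 3-1-2; Plan B is ranked above Plan E even though Plan E lies between Plan B and the peak Measure 4 on the axis — preferences dip and rise again. Not single-peaked.
Ballot type 3 violates single-peakedness, so the profile is not single-peaked on this axis.

no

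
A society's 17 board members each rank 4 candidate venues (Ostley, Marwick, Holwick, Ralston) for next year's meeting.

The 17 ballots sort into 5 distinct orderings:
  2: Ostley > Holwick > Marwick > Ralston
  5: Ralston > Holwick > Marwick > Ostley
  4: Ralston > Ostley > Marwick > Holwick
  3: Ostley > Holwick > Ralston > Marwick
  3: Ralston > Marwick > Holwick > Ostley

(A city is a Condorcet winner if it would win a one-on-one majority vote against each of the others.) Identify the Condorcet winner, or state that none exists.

Ralston

Check each pair by majority over 17 ballots:
Ostley vs Marwick: Ostley preferred on 2+4+3 = 9 ballots; Ostley wins 9–8.
Ostley vs Holwick: 2+4+3 = 9 for Ostley, 8 for Holwick — Ostley by 9–8.
Ostley vs Ralston: Ostley preferred on 2+3 = 5 ballots; Ralston wins 12–5.
Marwick vs Holwick: Marwick is ranked higher on 4+3 = 7 ballots, Holwick on 10. Holwick wins 10–7.
Marwick vs Ralston: Marwick preferred on 2 ballots; Ralston wins 15–2.
Holwick vs Ralston: Holwick preferred on 2+3 = 5 ballots; Ralston wins 12–5.
Ralston defeats every rival head-to-head and is the Condorcet winner.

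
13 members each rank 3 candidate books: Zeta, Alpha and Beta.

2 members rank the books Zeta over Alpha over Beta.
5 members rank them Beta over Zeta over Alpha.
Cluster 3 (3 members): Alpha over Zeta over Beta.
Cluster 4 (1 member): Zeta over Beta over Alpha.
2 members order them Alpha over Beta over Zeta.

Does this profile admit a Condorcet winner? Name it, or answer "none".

none

Check each pair by majority over 13 ballots:
Zeta vs Alpha: Zeta, 8–5.
Zeta–Beta: Beta 7–6.
Alpha–Beta: Alpha 7–6.
Every book loses at least once (Zeta loses to Beta; Alpha loses to Zeta; Beta loses to Alpha). The majority relation contains the cycle Zeta beats Alpha beats Beta beats Zeta, so there is no Condorcet winner.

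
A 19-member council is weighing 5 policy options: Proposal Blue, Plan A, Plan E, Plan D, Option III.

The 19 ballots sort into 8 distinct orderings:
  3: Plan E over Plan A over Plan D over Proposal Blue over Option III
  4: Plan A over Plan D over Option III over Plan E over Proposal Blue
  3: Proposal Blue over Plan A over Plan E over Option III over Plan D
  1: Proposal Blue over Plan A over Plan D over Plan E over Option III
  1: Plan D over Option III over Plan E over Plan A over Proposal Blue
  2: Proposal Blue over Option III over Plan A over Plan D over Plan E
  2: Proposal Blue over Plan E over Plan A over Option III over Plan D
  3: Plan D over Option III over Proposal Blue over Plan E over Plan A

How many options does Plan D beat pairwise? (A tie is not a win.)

3

Plan D against each rival (19 council members):
Plan D–Proposal Blue: Plan D 11–8.
Plan D vs Plan A: Plan D is ranked higher on 1+3 = 4 ballots, Plan A on 15. Plan A wins 15–4.
Plan D vs Plan E: 11 to 8, Plan D.
Plan D vs Option III: 12 to 7, Plan D.
Plan D beats Proposal Blue, Plan E, Option III; loses to Plan A — 3 pairwise wins.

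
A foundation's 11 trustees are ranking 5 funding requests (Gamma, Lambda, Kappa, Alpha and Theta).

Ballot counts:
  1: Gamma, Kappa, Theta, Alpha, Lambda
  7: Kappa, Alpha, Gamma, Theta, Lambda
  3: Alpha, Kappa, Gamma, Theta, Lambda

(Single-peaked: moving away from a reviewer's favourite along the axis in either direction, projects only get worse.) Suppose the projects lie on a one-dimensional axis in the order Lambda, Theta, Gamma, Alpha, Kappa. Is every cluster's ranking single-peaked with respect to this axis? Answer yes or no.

no

Axis positions: Lambda=1, Theta=2, Gamma=3, Alpha=4, Kappa=5.
Cluster 1: ranking walks positions 3-5-2-4-1; Kappa is ranked above Alpha even though Alpha lies between Kappa and the peak Gamma on the axis — preferences dip and rise again. Not single-peaked.
Cluster 2 (peak Kappa at position 5): ranking walks positions 5-4-3-2-1, expanding outward from the peak — single-peaked.
Cluster 3 (peak Alpha at position 4): ranking walks positions 4-5-3-2-1, expanding outward from the peak — single-peaked.
Cluster 1 violates single-peakedness, so the profile is not single-peaked on this axis.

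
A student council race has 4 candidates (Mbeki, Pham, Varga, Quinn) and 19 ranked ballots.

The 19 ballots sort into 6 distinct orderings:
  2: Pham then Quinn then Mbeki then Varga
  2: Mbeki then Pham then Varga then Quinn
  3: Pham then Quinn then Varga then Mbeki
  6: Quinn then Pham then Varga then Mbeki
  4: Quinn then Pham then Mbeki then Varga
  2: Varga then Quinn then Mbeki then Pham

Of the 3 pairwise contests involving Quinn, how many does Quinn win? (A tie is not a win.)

3

Quinn against each rival (19 voters):
Quinn–Mbeki: Quinn 17–2.
Quinn vs Pham: 12 to 7, Quinn.
Quinn vs Varga: Quinn, 15–4.
Quinn beats Mbeki, Pham, Varga — 3 pairwise wins.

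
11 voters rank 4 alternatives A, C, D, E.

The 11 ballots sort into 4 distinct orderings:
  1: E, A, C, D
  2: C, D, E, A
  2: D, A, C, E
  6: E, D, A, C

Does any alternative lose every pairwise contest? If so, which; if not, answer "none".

C

Pairwise majorities:
A–C: A 9–2.
A vs D: D wins 10–1.
A vs E: A preferred on 2 ballots; E wins 9–2.
C vs D: D, 8–3.
C vs E: C preferred on 2+2 = 4 ballots; E wins 7–4.
D vs E: D preferred on 2+2 = 4 ballots; E wins 7–4.
C loses to every other alternative — it is the Condorcet loser.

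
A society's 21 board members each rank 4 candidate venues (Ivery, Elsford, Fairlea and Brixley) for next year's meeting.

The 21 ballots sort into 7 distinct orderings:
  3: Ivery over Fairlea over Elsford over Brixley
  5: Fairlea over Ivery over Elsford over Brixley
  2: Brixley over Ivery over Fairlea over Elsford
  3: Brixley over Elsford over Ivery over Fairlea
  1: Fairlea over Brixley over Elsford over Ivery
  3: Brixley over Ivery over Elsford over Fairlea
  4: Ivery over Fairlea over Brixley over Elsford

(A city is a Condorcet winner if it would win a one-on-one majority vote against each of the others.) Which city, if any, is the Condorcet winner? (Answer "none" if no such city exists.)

Ivery

Pairwise majorities:
Ivery vs Elsford: 17 to 4, Ivery.
Ivery vs Fairlea: Ivery, 15–6.
Ivery vs Brixley: 12 to 9, Ivery.
Elsford vs Fairlea: Fairlea wins 15–6.
Elsford vs Brixley: Elsford is ranked higher on 3+5 = 8 ballots, Brixley on 13. Brixley wins 13–8.
Fairlea–Brixley: Fairlea 13–8.
Ivery wins every pairwise contest, so Ivery is the Condorcet winner.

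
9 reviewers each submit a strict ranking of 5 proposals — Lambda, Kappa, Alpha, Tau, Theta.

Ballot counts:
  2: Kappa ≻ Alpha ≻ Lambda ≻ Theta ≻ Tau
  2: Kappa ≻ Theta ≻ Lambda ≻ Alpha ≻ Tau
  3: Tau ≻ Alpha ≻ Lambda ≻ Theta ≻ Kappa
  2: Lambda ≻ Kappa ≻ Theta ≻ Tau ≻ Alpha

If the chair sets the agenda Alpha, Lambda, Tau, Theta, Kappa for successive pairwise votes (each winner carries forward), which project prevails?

Kappa

Round 1: Alpha vs Lambda — 5–4, Alpha advances.
Round 2: Alpha vs Tau — 4–5, Tau advances.
Round 3: Tau vs Theta — 3–6, Theta advances.
Round 4: Theta vs Kappa — 3–6, Kappa advances.
The agenda winner is Kappa.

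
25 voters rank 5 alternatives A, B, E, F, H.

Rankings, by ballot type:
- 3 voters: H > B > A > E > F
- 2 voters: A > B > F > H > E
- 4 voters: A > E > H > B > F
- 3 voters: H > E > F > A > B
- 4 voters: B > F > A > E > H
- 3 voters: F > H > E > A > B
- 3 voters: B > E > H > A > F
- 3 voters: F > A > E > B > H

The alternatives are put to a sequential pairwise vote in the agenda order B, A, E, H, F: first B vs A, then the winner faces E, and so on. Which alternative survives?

Round 1: B vs A — 10–15, A advances.
Round 2: A vs E — 16–9, A advances.
Round 3: A vs H — 13–12, A advances.
Round 4: A vs F — 12–13, F advances.
The agenda winner is F.

F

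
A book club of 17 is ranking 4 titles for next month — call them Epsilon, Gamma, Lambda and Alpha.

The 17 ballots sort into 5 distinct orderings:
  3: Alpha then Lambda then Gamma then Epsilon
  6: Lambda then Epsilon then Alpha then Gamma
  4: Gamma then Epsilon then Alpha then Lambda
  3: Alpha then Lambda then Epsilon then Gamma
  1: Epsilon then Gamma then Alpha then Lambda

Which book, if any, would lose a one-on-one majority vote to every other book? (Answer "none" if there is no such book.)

Head-to-head results (17 members):
Epsilon vs Gamma: Epsilon, 10–7.
Epsilon–Lambda: Lambda 12–5.
Epsilon vs Alpha: 11 to 6, Epsilon.
Gamma vs Lambda: Lambda wins 12–5.
Gamma vs Alpha: 5 to 12, Alpha.
Lambda–Alpha: Alpha 11–6.
Gamma is beaten in every head-to-head and is the Condorcet loser.

Gamma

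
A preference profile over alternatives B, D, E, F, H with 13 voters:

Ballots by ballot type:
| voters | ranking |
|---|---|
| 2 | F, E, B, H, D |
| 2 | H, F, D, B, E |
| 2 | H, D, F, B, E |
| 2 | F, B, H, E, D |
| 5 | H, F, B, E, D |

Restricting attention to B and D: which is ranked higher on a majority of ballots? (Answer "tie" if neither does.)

B

Ballots ranking B above D: 2 + 2 + 5 = 9.
Ballots ranking D above B: 13 − 9 = 4.
B wins the head-to-head 9–4.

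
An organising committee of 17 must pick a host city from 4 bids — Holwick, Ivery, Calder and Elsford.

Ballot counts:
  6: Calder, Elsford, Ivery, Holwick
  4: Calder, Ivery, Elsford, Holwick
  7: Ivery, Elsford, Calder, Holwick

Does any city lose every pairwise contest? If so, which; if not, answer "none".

Pairwise majorities:
Holwick vs Ivery: 0 to 17, Ivery.
Holwick vs Calder: 0 for Holwick, 17 for Calder — Calder by 17–0.
Holwick vs Elsford: Holwick is ranked higher on 0 ballots, Elsford on 17. Elsford wins 17–0.
Ivery vs Calder: Ivery is ranked higher on 7 ballots, Calder on 10. Calder wins 10–7.
Ivery vs Elsford: 4+7 = 11 for Ivery, 6 for Elsford — Ivery by 11–6.
Calder vs Elsford: 10 to 7, Calder.
Holwick is beaten in every head-to-head and is the Condorcet loser.

Holwick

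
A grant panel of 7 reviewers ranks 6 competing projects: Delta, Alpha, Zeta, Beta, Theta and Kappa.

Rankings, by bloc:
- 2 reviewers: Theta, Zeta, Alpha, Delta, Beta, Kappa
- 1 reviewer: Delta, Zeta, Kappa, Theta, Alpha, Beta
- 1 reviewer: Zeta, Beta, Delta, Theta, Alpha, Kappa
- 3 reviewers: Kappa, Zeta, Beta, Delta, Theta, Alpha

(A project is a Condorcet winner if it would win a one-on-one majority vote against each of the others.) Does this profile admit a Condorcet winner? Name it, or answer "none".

Zeta

Head-to-head results (7 reviewers):
Delta vs Alpha: Delta is ranked higher on 1+1+3 = 5 ballots, Alpha on 2. Delta wins 5–2.
Delta vs Zeta: 1 for Delta, 6 for Zeta — Zeta by 6–1.
Delta vs Beta: Delta preferred on 2+1 = 3 ballots; Beta wins 4–3.
Delta vs Theta: Delta wins 5–2.
Delta vs Kappa: Delta is ranked higher on 2+1+1 = 4 ballots, Kappa on 3. Delta wins 4–3.
Alpha vs Zeta: 0 for Alpha, 7 for Zeta — Zeta by 7–0.
Alpha–Beta: Beta 4–3.
Alpha–Theta: Theta 7–0.
Alpha vs Kappa: 3 to 4, Kappa.
Zeta–Beta: Zeta 7–0.
Zeta vs Theta: Zeta is ranked higher on 1+1+3 = 5 ballots, Theta on 2. Zeta wins 5–2.
Zeta–Kappa: Zeta 4–3.
Beta vs Theta: Beta, 4–3.
Beta vs Kappa: 3 to 4, Kappa.
Theta–Kappa: Kappa 4–3.
Zeta defeats every rival head-to-head and is the Condorcet winner.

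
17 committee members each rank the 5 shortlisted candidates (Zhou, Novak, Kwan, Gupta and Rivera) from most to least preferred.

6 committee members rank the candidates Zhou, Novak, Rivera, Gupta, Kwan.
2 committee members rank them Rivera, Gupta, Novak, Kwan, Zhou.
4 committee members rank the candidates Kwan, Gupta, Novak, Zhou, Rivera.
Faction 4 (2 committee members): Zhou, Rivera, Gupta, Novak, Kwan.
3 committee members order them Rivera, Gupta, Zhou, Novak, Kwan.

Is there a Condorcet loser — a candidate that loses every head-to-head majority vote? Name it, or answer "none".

Head-to-head results (17 committee members):
Zhou vs Novak: 6+2+3 = 11 for Zhou, 6 for Novak — Zhou by 11–6.
Zhou vs Kwan: Zhou wins 11–6.
Zhou vs Gupta: Zhou is ranked higher on 6+2 = 8 ballots, Gupta on 9. Gupta wins 9–8.
Zhou–Rivera: Zhou 12–5.
Novak vs Kwan: Novak, 13–4.
Novak vs Gupta: Gupta wins 11–6.
Novak vs Rivera: Novak, 10–7.
Kwan vs Gupta: Kwan is ranked higher on 4 ballots, Gupta on 13. Gupta wins 13–4.
Kwan vs Rivera: Rivera wins 13–4.
Gupta–Rivera: Rivera 13–4.
Kwan loses to every other candidate — it is the Condorcet loser.

Kwan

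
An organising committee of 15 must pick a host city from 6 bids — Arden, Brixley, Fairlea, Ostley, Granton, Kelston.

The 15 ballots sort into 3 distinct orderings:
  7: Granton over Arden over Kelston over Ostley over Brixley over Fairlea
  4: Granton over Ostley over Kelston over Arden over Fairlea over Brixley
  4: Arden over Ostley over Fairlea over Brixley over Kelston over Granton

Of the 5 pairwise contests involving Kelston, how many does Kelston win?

2

Kelston against each rival (15 organisers):
Kelston vs Arden: 4 for Kelston, 11 for Arden — Arden by 11–4.
Kelston vs Brixley: Kelston wins 11–4.
Kelston–Fairlea: Kelston 11–4.
Kelston vs Ostley: Ostley, 8–7.
Kelston–Granton: Granton 11–4.
Kelston beats Brixley, Fairlea; loses to Arden, Ostley, Granton — 2 pairwise wins.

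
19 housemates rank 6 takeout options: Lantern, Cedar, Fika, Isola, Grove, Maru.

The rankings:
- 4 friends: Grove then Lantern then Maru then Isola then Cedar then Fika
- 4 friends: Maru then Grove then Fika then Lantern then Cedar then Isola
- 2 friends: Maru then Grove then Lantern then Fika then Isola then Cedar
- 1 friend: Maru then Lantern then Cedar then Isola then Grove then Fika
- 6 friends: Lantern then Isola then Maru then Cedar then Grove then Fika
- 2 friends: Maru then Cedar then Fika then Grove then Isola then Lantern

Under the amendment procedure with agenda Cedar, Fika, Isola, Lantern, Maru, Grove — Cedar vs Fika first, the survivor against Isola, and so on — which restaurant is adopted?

Round 1: Cedar vs Fika — 13–6, Cedar advances.
Round 2: Cedar vs Isola — 7–12, Isola advances.
Round 3: Isola vs Lantern — 2–17, Lantern advances.
Round 4: Lantern vs Maru — 10–9, Lantern advances.
Round 5: Lantern vs Grove — 7–12, Grove advances.
Grove survives the agenda.

Grove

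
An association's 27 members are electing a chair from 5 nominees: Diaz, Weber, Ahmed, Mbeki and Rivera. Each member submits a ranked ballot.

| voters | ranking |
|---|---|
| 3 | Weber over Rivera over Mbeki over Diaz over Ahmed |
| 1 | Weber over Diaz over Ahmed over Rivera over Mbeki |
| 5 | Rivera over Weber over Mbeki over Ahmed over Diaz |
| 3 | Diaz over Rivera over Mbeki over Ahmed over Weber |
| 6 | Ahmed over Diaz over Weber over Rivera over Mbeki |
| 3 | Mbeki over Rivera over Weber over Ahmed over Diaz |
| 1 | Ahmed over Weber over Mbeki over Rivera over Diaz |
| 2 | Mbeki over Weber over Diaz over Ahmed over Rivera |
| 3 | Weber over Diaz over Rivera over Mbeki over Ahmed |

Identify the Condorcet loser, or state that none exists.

none

Pairwise majorities:
Diaz vs Weber: Diaz is ranked higher on 3+6 = 9 ballots, Weber on 18. Weber wins 18–9.
Diaz vs Ahmed: Ahmed wins 15–12.
Diaz vs Mbeki: Diaz is ranked higher on 1+3+6+3 = 13 ballots, Mbeki on 14. Mbeki wins 14–13.
Diaz vs Rivera: 1+3+6+2+3 = 15 for Diaz, 12 for Rivera — Diaz by 15–12.
Weber vs Ahmed: 17 to 10, Weber.
Weber vs Mbeki: 19 to 8, Weber.
Weber vs Rivera: Weber wins 16–11.
Ahmed vs Mbeki: 8 to 19, Mbeki.
Ahmed vs Rivera: Rivera, 17–10.
Mbeki vs Rivera: Rivera wins 21–6.
No candidate is winless: Diaz beats Rivera; Weber beats Diaz; Ahmed beats Diaz; Mbeki beats Diaz; Rivera beats Ahmed. There is no Condorcet loser.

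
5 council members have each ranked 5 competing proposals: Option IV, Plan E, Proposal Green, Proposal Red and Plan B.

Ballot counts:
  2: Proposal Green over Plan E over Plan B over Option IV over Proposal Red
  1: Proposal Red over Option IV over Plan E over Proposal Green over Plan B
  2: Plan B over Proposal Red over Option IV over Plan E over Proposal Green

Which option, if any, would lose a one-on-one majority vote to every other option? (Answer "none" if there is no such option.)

none

Head-to-head results (5 council members):
Option IV–Plan E: Option IV 3–2.
Option IV vs Proposal Green: Option IV, 3–2.
Option IV vs Proposal Red: 2 to 3, Proposal Red.
Option IV vs Plan B: 1 to 4, Plan B.
Plan E vs Proposal Green: Plan E is ranked higher on 1+2 = 3 ballots, Proposal Green on 2. Plan E wins 3–2.
Plan E vs Proposal Red: Plan E is ranked higher on 2 ballots, Proposal Red on 3. Proposal Red wins 3–2.
Plan E vs Plan B: Plan E preferred on 2+1 = 3 ballots; Plan E wins 3–2.
Proposal Green vs Proposal Red: 2 to 3, Proposal Red.
Proposal Green–Plan B: Proposal Green 3–2.
Proposal Red vs Plan B: Plan B, 4–1.
Every option wins at least one matchup (Option IV beats Plan E; Plan E beats Proposal Green; Proposal Green beats Plan B; Proposal Red beats Option IV; Plan B beats Option IV), so there is no Condorcet loser.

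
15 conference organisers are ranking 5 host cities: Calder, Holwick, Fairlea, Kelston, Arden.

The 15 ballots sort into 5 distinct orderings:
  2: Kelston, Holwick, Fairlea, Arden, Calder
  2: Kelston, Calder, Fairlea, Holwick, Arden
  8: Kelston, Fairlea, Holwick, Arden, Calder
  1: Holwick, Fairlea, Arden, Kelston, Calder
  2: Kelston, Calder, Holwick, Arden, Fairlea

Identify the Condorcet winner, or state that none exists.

Head-to-head results (15 organisers):
Calder vs Holwick: Holwick wins 11–4.
Calder–Fairlea: Fairlea 11–4.
Calder vs Kelston: Kelston, 15–0.
Calder–Arden: Arden 11–4.
Holwick vs Fairlea: Fairlea, 10–5.
Holwick–Kelston: Kelston 14–1.
Holwick vs Arden: Holwick, 15–0.
Fairlea vs Kelston: Kelston wins 14–1.
Fairlea vs Arden: Fairlea wins 13–2.
Kelston vs Arden: Kelston, 14–1.
Kelston beats each of Calder, Holwick, Fairlea, Arden — Kelston is the Condorcet winner.

Kelston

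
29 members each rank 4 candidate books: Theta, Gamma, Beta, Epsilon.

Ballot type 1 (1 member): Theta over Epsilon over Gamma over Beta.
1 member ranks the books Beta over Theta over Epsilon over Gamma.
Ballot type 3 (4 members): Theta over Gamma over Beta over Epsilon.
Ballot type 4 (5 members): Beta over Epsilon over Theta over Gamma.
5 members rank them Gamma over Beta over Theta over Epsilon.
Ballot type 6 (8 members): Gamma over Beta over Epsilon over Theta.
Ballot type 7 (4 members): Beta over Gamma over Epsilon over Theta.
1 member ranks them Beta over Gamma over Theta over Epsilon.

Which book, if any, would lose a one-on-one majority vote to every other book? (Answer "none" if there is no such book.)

Theta

Head-to-head results (29 members):
Theta–Gamma: Gamma 18–11.
Theta vs Beta: Beta, 24–5.
Theta vs Epsilon: 12 to 17, Epsilon.
Gamma vs Beta: Gamma wins 18–11.
Gamma vs Epsilon: 4+5+8+4+1 = 22 for Gamma, 7 for Epsilon — Gamma by 22–7.
Beta–Epsilon: Beta 28–1.
Theta loses to every other book — it is the Condorcet loser.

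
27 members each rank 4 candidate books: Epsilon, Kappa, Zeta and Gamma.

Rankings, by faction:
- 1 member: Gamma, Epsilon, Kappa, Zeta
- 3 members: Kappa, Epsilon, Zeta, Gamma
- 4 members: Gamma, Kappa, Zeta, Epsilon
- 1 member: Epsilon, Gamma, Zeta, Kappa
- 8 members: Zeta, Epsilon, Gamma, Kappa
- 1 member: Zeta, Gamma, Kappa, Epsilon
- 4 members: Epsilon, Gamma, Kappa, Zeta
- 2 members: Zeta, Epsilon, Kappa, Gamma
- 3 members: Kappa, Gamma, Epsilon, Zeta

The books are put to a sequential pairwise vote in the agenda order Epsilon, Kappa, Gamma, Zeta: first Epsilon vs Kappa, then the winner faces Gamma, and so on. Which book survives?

Round 1: Epsilon vs Kappa — 16–11, Epsilon advances.
Round 2: Epsilon vs Gamma — 18–9, Epsilon advances.
Round 3: Epsilon vs Zeta — 12–15, Zeta advances.
Zeta survives the agenda.

Zeta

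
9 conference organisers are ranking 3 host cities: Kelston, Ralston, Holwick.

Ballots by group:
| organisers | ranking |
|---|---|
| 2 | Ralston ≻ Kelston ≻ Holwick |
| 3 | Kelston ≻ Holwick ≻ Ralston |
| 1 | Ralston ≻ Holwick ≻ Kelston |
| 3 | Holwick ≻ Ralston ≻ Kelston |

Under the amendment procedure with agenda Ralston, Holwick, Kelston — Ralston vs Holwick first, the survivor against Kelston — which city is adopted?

Kelston

Round 1: Ralston vs Holwick — 3–6, Holwick advances.
Round 2: Holwick vs Kelston — 4–5, Kelston advances.
The agenda winner is Kelston.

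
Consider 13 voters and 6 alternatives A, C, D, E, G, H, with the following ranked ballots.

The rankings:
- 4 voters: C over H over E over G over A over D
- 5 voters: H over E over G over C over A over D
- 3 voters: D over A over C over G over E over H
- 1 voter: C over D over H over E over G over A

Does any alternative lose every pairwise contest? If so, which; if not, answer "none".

Head-to-head results (13 voters):
A vs C: C wins 10–3.
A vs D: A wins 9–4.
A vs E: A preferred on 3 ballots; E wins 10–3.
A–G: G 10–3.
A vs H: H wins 10–3.
C vs D: C is ranked higher on 4+5+1 = 10 ballots, D on 3. C wins 10–3.
C vs E: C wins 8–5.
C–G: C 8–5.
C–H: C 8–5.
D–E: E 9–4.
D vs G: 4 to 9, G.
D vs H: H wins 9–4.
E vs G: E preferred on 4+5+1 = 10 ballots; E wins 10–3.
E vs H: 3 for E, 10 for H — H by 10–3.
G vs H: H, 10–3.
D loses to every other alternative — it is the Condorcet loser.

D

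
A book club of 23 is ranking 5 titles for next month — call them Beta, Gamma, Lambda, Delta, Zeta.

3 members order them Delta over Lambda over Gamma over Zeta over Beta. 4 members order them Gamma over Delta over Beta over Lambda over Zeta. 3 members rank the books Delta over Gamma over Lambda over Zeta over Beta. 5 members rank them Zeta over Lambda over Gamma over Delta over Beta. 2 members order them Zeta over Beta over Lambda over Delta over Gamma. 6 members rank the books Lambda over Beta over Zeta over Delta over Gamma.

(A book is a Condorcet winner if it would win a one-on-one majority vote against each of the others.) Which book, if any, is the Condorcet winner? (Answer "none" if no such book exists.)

Lambda

Pairwise majorities:
Beta vs Gamma: Gamma wins 15–8.
Beta vs Lambda: Lambda wins 17–6.
Beta vs Delta: Delta, 15–8.
Beta vs Zeta: Zeta, 13–10.
Gamma vs Lambda: Lambda, 16–7.
Gamma vs Delta: Gamma is ranked higher on 4+5 = 9 ballots, Delta on 14. Delta wins 14–9.
Gamma vs Zeta: Gamma preferred on 3+4+3 = 10 ballots; Zeta wins 13–10.
Lambda vs Delta: 5+2+6 = 13 for Lambda, 10 for Delta — Lambda by 13–10.
Lambda vs Zeta: 16 to 7, Lambda.
Delta vs Zeta: Delta preferred on 3+4+3 = 10 ballots; Zeta wins 13–10.
Only Lambda has no losses; Lambda is the Condorcet winner.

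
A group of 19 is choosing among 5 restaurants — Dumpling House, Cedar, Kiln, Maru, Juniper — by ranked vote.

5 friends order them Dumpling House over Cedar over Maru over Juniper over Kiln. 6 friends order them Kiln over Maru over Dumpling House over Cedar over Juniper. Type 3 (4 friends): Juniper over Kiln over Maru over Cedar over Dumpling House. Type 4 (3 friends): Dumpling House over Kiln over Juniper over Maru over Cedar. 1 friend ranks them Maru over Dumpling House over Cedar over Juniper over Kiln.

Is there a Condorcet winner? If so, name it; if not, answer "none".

Head-to-head results (19 friends):
Dumpling House vs Cedar: Dumpling House preferred on 5+6+3+1 = 15 ballots; Dumpling House wins 15–4.
Dumpling House vs Kiln: Dumpling House is ranked higher on 5+3+1 = 9 ballots, Kiln on 10. Kiln wins 10–9.
Dumpling House vs Maru: 5+3 = 8 for Dumpling House, 11 for Maru — Maru by 11–8.
Dumpling House vs Juniper: Dumpling House is ranked higher on 5+6+3+1 = 15 ballots, Juniper on 4. Dumpling House wins 15–4.
Cedar vs Kiln: Cedar is ranked higher on 5+1 = 6 ballots, Kiln on 13. Kiln wins 13–6.
Cedar vs Maru: 5 for Cedar, 14 for Maru — Maru by 14–5.
Cedar vs Juniper: 5+6+1 = 12 for Cedar, 7 for Juniper — Cedar by 12–7.
Kiln vs Maru: Kiln preferred on 6+4+3 = 13 ballots; Kiln wins 13–6.
Kiln vs Juniper: Kiln preferred on 6+3 = 9 ballots; Juniper wins 10–9.
Maru vs Juniper: Maru preferred on 5+6+1 = 12 ballots; Maru wins 12–7.
Every restaurant loses at least once (Dumpling House loses to Kiln; Cedar loses to Dumpling House; Kiln loses to Juniper; Maru loses to Kiln; Juniper loses to Dumpling House). The majority relation contains the cycle Dumpling House → Juniper → Kiln → Dumpling House, so there is no Condorcet winner.

none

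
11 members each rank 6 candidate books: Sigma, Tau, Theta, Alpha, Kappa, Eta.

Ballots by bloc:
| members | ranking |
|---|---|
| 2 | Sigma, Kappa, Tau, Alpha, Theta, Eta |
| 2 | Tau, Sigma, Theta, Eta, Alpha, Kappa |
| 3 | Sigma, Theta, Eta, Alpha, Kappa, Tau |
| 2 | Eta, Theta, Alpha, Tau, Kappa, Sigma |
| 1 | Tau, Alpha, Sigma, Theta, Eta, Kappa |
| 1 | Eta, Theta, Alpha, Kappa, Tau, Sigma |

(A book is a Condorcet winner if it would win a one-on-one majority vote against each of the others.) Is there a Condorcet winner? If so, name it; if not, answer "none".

none

Pairwise majorities:
Sigma–Tau: Tau 6–5.
Sigma vs Theta: Sigma, 8–3.
Sigma vs Alpha: Sigma preferred on 2+2+3 = 7 ballots; Sigma wins 7–4.
Sigma vs Kappa: Sigma, 8–3.
Sigma vs Eta: Sigma is ranked higher on 2+2+3+1 = 8 ballots, Eta on 3. Sigma wins 8–3.
Tau–Theta: Theta 6–5.
Tau vs Alpha: Alpha, 6–5.
Tau vs Kappa: Tau preferred on 2+2+1 = 5 ballots; Kappa wins 6–5.
Tau vs Eta: Eta wins 6–5.
Theta vs Alpha: Theta, 8–3.
Theta vs Kappa: Theta wins 9–2.
Theta vs Eta: 8 to 3, Theta.
Alpha vs Kappa: Alpha preferred on 2+3+2+1+1 = 9 ballots; Alpha wins 9–2.
Alpha–Eta: Eta 8–3.
Kappa vs Eta: Kappa preferred on 2 ballots; Eta wins 9–2.
Each book drops at least one matchup (Sigma loses to Tau; Tau loses to Theta; Theta loses to Sigma; Alpha loses to Sigma; Kappa loses to Sigma; Eta loses to Sigma); the cycle Sigma beats Theta beats Tau beats Sigma rules out a Condorcet winner.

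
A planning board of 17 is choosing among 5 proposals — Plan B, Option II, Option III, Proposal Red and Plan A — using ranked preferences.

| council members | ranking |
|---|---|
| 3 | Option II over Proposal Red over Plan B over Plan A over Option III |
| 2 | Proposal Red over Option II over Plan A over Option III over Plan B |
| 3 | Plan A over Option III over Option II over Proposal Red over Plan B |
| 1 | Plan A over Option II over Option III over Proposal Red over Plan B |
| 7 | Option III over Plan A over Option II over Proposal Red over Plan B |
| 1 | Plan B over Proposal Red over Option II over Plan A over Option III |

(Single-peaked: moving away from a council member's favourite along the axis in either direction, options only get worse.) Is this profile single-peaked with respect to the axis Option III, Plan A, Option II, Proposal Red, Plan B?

Axis positions: Option III=1, Plan A=2, Option II=3, Proposal Red=4, Plan B=5.
Group 1 (peak Option II at position 3): ranking walks positions 3-4-5-2-1, expanding outward from the peak — single-peaked.
Group 2 (peak Proposal Red at position 4): ranking walks positions 4-3-2-1-5, expanding outward from the peak — single-peaked.
Group 3 (peak Plan A at position 2): ranking walks positions 2-1-3-4-5, expanding outward from the peak — single-peaked.
Group 4 (peak Plan A at position 2): ranking walks positions 2-3-1-4-5, expanding outward from the peak — single-peaked.
Group 5 (peak Option III at position 1): ranking walks positions 1-2-3-4-5, expanding outward from the peak — single-peaked.
Group 6 (peak Plan B at position 5): ranking walks positions 5-4-3-2-1, expanding outward from the peak — single-peaked.
Every ranking is single-peaked on this axis.

yes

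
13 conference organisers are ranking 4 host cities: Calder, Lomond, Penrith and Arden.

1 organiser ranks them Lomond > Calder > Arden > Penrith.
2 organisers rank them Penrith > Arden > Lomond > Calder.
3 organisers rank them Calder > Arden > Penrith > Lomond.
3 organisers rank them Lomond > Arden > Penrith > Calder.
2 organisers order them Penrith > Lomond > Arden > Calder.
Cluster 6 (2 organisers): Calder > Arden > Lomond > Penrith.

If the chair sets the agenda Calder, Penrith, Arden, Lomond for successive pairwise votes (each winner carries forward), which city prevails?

Arden

Round 1: Calder vs Penrith — 6–7, Penrith advances.
Round 2: Penrith vs Arden — 4–9, Arden advances.
Round 3: Arden vs Lomond — 7–6, Arden advances.
The agenda winner is Arden.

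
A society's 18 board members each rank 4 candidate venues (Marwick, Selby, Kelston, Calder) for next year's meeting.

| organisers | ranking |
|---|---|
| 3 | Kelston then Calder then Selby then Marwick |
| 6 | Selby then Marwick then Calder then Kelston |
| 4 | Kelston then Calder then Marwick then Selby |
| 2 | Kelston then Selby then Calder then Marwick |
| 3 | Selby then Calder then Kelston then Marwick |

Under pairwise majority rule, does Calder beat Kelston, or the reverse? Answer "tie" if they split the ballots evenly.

tie

Ballots ranking Calder above Kelston: 6 + 3 = 9.
Ballots ranking Kelston above Calder: 18 − 9 = 9.
9–9: the pair ties.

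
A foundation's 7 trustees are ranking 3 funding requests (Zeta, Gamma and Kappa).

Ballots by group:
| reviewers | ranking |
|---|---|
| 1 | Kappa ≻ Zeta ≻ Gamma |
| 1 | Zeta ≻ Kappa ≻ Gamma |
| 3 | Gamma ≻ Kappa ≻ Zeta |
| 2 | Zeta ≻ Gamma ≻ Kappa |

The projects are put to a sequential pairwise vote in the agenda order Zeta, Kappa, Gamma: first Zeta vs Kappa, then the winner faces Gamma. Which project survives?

Round 1: Zeta vs Kappa — 3–4, Kappa advances.
Round 2: Kappa vs Gamma — 2–5, Gamma advances.
Gamma survives the agenda.

Gamma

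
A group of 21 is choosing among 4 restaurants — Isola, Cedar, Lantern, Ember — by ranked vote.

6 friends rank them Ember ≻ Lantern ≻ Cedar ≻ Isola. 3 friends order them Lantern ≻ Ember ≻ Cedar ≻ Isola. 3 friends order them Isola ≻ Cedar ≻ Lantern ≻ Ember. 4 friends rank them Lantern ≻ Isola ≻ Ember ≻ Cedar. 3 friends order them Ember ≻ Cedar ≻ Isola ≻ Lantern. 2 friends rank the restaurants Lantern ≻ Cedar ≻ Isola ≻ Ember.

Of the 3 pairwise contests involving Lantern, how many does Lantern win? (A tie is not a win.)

3

Lantern against each rival (21 friends):
Lantern vs Isola: 15 to 6, Lantern.
Lantern vs Cedar: Lantern is ranked higher on 6+3+4+2 = 15 ballots, Cedar on 6. Lantern wins 15–6.
Lantern vs Ember: Lantern wins 12–9.
Lantern beats Isola, Cedar, Ember — 3 pairwise wins.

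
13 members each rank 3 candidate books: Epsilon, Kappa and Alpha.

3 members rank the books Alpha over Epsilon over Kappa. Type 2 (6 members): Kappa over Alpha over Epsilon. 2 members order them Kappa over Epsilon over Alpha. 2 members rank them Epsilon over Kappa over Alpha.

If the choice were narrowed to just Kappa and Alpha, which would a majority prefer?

Ballots ranking Kappa above Alpha: 6 + 2 + 2 = 10.
Ballots ranking Alpha above Kappa: 13 − 10 = 3.
Kappa wins the head-to-head 10–3.

Kappa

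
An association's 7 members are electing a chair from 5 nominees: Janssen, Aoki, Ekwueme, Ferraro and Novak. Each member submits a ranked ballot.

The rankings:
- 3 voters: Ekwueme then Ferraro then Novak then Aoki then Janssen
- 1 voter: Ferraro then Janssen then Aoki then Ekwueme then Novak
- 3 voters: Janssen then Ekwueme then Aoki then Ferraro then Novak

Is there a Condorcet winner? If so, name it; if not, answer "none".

Pairwise majorities:
Janssen vs Aoki: Janssen wins 4–3.
Janssen–Ekwueme: Janssen 4–3.
Janssen vs Ferraro: Ferraro wins 4–3.
Janssen vs Novak: Janssen, 4–3.
Aoki vs Ekwueme: Ekwueme wins 6–1.
Aoki vs Ferraro: Ferraro, 4–3.
Aoki–Novak: Aoki 4–3.
Ekwueme vs Ferraro: Ekwueme, 6–1.
Ekwueme vs Novak: Ekwueme, 7–0.
Ferraro–Novak: Ferraro 7–0.
Every candidate loses at least once (Janssen loses to Ferraro; Aoki loses to Janssen; Ekwueme loses to Janssen; Ferraro loses to Ekwueme; Novak loses to Janssen). The majority relation contains the cycle Janssen beats Ekwueme beats Ferraro beats Janssen, so there is no Condorcet winner.

none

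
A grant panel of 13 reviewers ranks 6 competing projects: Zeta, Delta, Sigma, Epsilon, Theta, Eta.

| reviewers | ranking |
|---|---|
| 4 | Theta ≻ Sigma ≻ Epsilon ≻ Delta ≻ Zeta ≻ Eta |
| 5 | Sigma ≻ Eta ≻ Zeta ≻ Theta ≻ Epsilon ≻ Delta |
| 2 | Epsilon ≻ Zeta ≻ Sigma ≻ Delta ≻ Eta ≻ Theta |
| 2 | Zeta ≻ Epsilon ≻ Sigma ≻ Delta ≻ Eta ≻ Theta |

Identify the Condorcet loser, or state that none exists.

Pairwise majorities:
Zeta vs Delta: 5+2+2 = 9 for Zeta, 4 for Delta — Zeta by 9–4.
Zeta vs Sigma: 4 to 9, Sigma.
Zeta vs Epsilon: Zeta wins 7–6.
Zeta vs Theta: Zeta, 9–4.
Zeta vs Eta: Zeta, 8–5.
Delta vs Sigma: Sigma wins 13–0.
Delta vs Epsilon: Epsilon, 13–0.
Delta vs Theta: Delta is ranked higher on 2+2 = 4 ballots, Theta on 9. Theta wins 9–4.
Delta vs Eta: Delta wins 8–5.
Sigma vs Epsilon: Sigma wins 9–4.
Sigma vs Theta: Sigma is ranked higher on 5+2+2 = 9 ballots, Theta on 4. Sigma wins 9–4.
Sigma vs Eta: 4+5+2+2 = 13 for Sigma, 0 for Eta — Sigma by 13–0.
Epsilon vs Theta: Epsilon preferred on 2+2 = 4 ballots; Theta wins 9–4.
Epsilon vs Eta: Epsilon preferred on 4+2+2 = 8 ballots; Epsilon wins 8–5.
Theta vs Eta: Eta, 9–4.
Every project wins at least one matchup (Zeta beats Delta; Delta beats Eta; Sigma beats Zeta; Epsilon beats Delta; Theta beats Delta; Eta beats Theta), so there is no Condorcet loser.

none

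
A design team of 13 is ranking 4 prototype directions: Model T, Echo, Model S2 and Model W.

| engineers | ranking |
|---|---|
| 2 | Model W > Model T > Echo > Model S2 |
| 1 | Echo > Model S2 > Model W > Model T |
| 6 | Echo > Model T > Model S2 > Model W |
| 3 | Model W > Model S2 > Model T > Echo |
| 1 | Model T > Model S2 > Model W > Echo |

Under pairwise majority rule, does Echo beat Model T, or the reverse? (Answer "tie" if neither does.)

Echo

Ballots ranking Echo above Model T: 1 + 6 = 7.
Ballots ranking Model T above Echo: 13 − 7 = 6.
Echo wins the head-to-head 7–6.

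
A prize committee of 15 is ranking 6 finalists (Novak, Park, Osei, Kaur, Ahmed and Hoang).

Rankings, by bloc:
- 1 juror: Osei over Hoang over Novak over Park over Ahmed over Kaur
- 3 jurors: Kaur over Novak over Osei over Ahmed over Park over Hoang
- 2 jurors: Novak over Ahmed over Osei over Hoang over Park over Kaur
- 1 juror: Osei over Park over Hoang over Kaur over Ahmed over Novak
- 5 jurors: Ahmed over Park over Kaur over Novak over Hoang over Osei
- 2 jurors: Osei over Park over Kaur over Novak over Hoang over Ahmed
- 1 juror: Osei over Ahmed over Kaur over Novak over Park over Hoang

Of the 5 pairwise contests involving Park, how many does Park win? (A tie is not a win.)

3

Park against each rival (15 jurors):
Park vs Novak: Park wins 8–7.
Park vs Osei: Osei, 10–5.
Park vs Kaur: Park, 11–4.
Park vs Ahmed: Park is ranked higher on 1+1+2 = 4 ballots, Ahmed on 11. Ahmed wins 11–4.
Park vs Hoang: Park, 12–3.
Park beats Novak, Kaur, Hoang; loses to Osei, Ahmed — 3 pairwise wins.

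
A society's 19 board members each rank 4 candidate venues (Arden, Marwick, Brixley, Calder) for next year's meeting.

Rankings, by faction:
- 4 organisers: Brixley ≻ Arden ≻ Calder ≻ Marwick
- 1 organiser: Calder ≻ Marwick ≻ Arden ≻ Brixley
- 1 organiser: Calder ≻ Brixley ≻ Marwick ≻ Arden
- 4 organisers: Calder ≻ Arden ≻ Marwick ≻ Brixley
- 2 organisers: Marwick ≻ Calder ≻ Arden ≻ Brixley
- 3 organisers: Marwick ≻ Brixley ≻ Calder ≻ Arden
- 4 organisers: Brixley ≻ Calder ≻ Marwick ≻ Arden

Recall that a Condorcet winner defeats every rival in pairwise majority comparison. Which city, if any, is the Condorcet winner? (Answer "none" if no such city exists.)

none

Head-to-head results (19 organisers):
Arden vs Marwick: 4+4 = 8 for Arden, 11 for Marwick — Marwick by 11–8.
Arden vs Brixley: Arden is ranked higher on 1+4+2 = 7 ballots, Brixley on 12. Brixley wins 12–7.
Arden vs Calder: Calder, 15–4.
Marwick vs Brixley: Marwick is ranked higher on 1+4+2+3 = 10 ballots, Brixley on 9. Marwick wins 10–9.
Marwick vs Calder: Marwick preferred on 2+3 = 5 ballots; Calder wins 14–5.
Brixley vs Calder: Brixley preferred on 4+3+4 = 11 ballots; Brixley wins 11–8.
Each city drops at least one matchup (Arden loses to Marwick; Marwick loses to Calder; Brixley loses to Marwick; Calder loses to Brixley); the cycle Marwick → Brixley → Calder → Marwick rules out a Condorcet winner.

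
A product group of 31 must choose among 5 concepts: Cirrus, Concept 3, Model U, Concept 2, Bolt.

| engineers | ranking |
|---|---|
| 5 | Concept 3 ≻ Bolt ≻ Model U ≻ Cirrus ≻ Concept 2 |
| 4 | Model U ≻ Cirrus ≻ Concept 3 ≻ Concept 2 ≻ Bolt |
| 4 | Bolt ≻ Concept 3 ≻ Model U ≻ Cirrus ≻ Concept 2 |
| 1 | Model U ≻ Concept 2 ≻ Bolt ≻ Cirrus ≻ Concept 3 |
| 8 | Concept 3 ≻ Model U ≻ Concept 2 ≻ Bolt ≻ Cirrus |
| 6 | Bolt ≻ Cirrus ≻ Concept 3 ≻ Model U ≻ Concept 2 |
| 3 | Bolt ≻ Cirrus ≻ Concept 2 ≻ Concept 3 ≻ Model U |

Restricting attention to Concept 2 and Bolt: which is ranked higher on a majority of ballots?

Ballots ranking Concept 2 above Bolt: 4 + 1 + 8 = 13.
Ballots ranking Bolt above Concept 2: 31 − 13 = 18.
Bolt wins the head-to-head 18–13.

Bolt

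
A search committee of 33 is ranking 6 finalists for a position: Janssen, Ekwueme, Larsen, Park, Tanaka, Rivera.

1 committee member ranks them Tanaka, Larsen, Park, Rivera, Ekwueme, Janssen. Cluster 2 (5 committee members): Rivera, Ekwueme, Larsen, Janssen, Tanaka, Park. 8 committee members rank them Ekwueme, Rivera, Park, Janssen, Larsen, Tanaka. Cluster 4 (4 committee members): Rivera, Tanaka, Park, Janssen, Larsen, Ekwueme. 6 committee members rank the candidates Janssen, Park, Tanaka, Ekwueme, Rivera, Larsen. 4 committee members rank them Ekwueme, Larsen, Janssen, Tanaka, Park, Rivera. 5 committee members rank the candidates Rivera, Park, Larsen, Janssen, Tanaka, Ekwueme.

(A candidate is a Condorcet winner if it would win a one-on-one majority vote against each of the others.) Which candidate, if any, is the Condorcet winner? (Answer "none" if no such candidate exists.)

Head-to-head results (33 committee members):
Janssen vs Ekwueme: 15 to 18, Ekwueme.
Janssen vs Larsen: 8+4+6 = 18 for Janssen, 15 for Larsen — Janssen by 18–15.
Janssen vs Park: 15 to 18, Park.
Janssen vs Tanaka: Janssen preferred on 5+8+6+4+5 = 28 ballots; Janssen wins 28–5.
Janssen vs Rivera: 6+4 = 10 for Janssen, 23 for Rivera — Rivera by 23–10.
Ekwueme vs Larsen: 5+8+6+4 = 23 for Ekwueme, 10 for Larsen — Ekwueme by 23–10.
Ekwueme vs Park: Ekwueme is ranked higher on 5+8+4 = 17 ballots, Park on 16. Ekwueme wins 17–16.
Ekwueme vs Tanaka: 5+8+4 = 17 for Ekwueme, 16 for Tanaka — Ekwueme by 17–16.
Ekwueme vs Rivera: Ekwueme is ranked higher on 8+6+4 = 18 ballots, Rivera on 15. Ekwueme wins 18–15.
Larsen vs Park: Larsen is ranked higher on 1+5+4 = 10 ballots, Park on 23. Park wins 23–10.
Larsen vs Tanaka: 22 to 11, Larsen.
Larsen vs Rivera: Larsen is ranked higher on 1+4 = 5 ballots, Rivera on 28. Rivera wins 28–5.
Park vs Tanaka: Park preferred on 8+6+5 = 19 ballots; Park wins 19–14.
Park vs Rivera: Park preferred on 1+6+4 = 11 ballots; Rivera wins 22–11.
Tanaka vs Rivera: Tanaka preferred on 1+6+4 = 11 ballots; Rivera wins 22–11.
Only Ekwueme has no losses; Ekwueme is the Condorcet winner.

Ekwueme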